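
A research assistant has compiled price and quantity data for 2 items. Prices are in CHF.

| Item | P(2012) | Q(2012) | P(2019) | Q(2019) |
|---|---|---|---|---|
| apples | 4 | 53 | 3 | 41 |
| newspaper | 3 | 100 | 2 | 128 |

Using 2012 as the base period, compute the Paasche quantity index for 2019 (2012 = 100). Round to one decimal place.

Paasche quantity index uses current-period prices as weights.
ΣP(2019)·Q(2019) = 3×41 + 2×128 = 123 + 256 = 379
ΣP(2019)·Q(2012) = 3×53 + 2×100 = 159 + 200 = 359
Index = 379 / 359 × 100 = 105.5710

105.6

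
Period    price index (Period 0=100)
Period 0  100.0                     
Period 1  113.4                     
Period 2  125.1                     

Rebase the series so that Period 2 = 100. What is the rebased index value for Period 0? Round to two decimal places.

79.94

Rebased(Period 0) = 100.0 / 125.1 × 100 = 79.9361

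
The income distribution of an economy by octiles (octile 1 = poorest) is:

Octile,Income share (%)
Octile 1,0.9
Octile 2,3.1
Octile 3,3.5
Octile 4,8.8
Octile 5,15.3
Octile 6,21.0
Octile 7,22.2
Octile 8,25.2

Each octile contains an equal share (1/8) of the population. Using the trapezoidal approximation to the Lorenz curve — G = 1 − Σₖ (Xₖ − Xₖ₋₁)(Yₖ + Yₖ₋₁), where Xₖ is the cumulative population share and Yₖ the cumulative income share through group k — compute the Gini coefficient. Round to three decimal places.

0.406

Cumulative income shares Yₖ: 0.0090, 0.0400, 0.0750, 0.1630, 0.3160, 0.5260, 0.7480, 1.0000
Σ (Xₖ−Xₖ₋₁)(Yₖ+Yₖ₋₁) = (1/8)(0.0090+0.0000) + (1/8)(0.0400+0.0090) + (1/8)(0.0750+0.0400) + (1/8)(0.1630+0.0750) + (1/8)(0.3160+0.1630) + (1/8)(0.5260+0.3160) + (1/8)(0.7480+0.5260) + (1/8)(1.0000+0.7480)
  = 0.0011 + 0.0061 + 0.0144 + 0.0298 + 0.0599 + 0.1053 + 0.1593 + 0.2185 = 0.5943
G = 1 − 0.5943 = 0.4057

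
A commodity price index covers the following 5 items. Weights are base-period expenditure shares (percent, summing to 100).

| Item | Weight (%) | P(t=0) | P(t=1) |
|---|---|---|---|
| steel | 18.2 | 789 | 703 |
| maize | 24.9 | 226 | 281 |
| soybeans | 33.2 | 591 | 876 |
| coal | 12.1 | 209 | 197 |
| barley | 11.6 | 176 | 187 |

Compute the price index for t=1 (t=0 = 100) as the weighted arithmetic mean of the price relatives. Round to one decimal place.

120.1

steel: 18.2 × (703/789) = 18.2 × 0.891001 = 16.2162
maize: 24.9 × (281/226) = 24.9 × 1.243363 = 30.9597
soybeans: 33.2 × (876/591) = 33.2 × 1.482234 = 49.2102
coal: 12.1 × (197/209) = 12.1 × 0.942584 = 11.4053
barley: 11.6 × (187/176) = 11.6 × 1.062500 = 12.3250
Index = Σ wᵢ·(p₁ᵢ/p₀ᵢ) = 16.2162 + 30.9597 + 49.2102 + 11.4053 + 12.3250 = 120.1164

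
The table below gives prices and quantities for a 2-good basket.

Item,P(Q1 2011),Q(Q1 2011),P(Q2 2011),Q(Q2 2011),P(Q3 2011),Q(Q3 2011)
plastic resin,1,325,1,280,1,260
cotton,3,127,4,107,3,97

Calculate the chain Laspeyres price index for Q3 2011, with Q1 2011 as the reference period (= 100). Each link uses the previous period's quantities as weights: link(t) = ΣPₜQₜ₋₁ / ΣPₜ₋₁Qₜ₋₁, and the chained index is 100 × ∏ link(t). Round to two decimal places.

100.16

Link Q1 2011→Q2 2011:
ΣP(Q2 2011)Q(Q1 2011) = 1×325 + 4×127 = 325 + 508 = 833
ΣP(Q1 2011)Q(Q1 2011) = 1×325 + 3×127 = 325 + 381 = 706
link = 833/706 = 1.179887
Link Q2 2011→Q3 2011:
ΣP(Q3 2011)Q(Q2 2011) = 1×280 + 3×107 = 280 + 321 = 601
ΣP(Q2 2011)Q(Q2 2011) = 1×280 + 4×107 = 280 + 428 = 708
link = 601/708 = 0.848870
Chained index = 100 × 1.179887 × 0.848870 = 100.1570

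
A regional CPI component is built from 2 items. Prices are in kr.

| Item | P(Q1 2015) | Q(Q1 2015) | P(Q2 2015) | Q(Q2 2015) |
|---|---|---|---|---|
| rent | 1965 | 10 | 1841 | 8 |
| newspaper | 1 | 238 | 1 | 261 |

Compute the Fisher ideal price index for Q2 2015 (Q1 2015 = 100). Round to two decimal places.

Laspeyres component (base-period weights):
ΣP(Q2 2015)Q(Q1 2015) = 1841×10 + 1×238 = 18410 + 238 = 18648
ΣP(Q1 2015)Q(Q1 2015) = 1965×10 + 1×238 = 19650 + 238 = 19888
L = 18648 / 19888 × 100 = 93.7651
Paasche component (current-period weights):
ΣP(Q2 2015)Q(Q2 2015) = 1841×8 + 1×261 = 14728 + 261 = 14989
ΣP(Q1 2015)Q(Q2 2015) = 1965×8 + 1×261 = 15720 + 261 = 15981
P = 14989 / 15981 × 100 = 93.7926
Fisher = √(L × P) = √(93.7651 × 93.7926) = 93.7789

93.78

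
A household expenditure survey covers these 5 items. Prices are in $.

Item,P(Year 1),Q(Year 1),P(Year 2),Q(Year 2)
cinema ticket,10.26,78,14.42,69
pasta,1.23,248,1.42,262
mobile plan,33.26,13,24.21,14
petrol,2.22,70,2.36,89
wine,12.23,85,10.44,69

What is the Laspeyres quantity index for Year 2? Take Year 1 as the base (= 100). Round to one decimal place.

92.9

Laspeyres quantity index uses base-period prices as weights.
ΣP(Year 1)·Q(Year 2) = 10.26×69 + 1.23×262 + 33.26×14 + 2.22×89 + 12.23×69 = 707.94 + 322.26 + 465.64 + 197.58 + 843.87 = 2537.29
ΣP(Year 1)·Q(Year 1) = 10.26×78 + 1.23×248 + 33.26×13 + 2.22×70 + 12.23×85 = 800.28 + 305.04 + 432.38 + 155.4 + 1039.55 = 2732.65
Index = 2537.29 / 2732.65 × 100 = 92.8509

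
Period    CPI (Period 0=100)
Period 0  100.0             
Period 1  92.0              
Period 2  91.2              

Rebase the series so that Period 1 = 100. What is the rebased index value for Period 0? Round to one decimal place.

Rebased(Period 0) = 100.0 / 92.0 × 100 = 108.6957

108.7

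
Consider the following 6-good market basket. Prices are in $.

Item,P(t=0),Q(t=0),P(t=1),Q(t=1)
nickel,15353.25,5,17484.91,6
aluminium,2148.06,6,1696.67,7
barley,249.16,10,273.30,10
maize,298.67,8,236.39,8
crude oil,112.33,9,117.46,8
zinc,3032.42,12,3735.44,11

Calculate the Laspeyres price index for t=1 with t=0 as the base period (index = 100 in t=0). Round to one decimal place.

Laspeyres price index uses base-period quantities as weights.
ΣP(t=1)·Q(t=0) = 17484.91×5 + 1696.67×6 + 273.30×10 + 236.39×8 + 117.46×9 + 3735.44×12 = 87424.55 + 10180.02 + 2733 + 1891.12 + 1057.14 + 44825.28 = 148111.11
ΣP(t=0)·Q(t=0) = 15353.25×5 + 2148.06×6 + 249.16×10 + 298.67×8 + 112.33×9 + 3032.42×12 = 76766.25 + 12888.36 + 2491.6 + 2389.36 + 1010.97 + 36389.04 = 131935.58
Index = 148111.11 / 131935.58 × 100 = 112.2602

112.3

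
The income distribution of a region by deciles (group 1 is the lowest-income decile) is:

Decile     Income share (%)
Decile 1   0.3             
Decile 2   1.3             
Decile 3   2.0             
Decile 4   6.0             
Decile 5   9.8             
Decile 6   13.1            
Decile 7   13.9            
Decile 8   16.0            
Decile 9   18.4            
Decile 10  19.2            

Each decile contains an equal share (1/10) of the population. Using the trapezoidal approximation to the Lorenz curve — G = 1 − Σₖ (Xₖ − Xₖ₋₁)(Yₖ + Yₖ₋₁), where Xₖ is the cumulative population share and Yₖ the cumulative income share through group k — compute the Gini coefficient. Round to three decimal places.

Cumulative income shares Yₖ: 0.0030, 0.0160, 0.0360, 0.0960, 0.1940, 0.3250, 0.4640, 0.6240, 0.8080, 1.0000
Σ (Xₖ−Xₖ₋₁)(Yₖ+Yₖ₋₁) = (1/10)(0.0030+0.0000) + (1/10)(0.0160+0.0030) + (1/10)(0.0360+0.0160) + (1/10)(0.0960+0.0360) + (1/10)(0.1940+0.0960) + (1/10)(0.3250+0.1940) + (1/10)(0.4640+0.3250) + (1/10)(0.6240+0.4640) + (1/10)(0.8080+0.6240) + (1/10)(1.0000+0.8080)
  = 0.0003 + 0.0019 + 0.0052 + 0.0132 + 0.0290 + 0.0519 + 0.0789 + 0.1088 + 0.1432 + 0.1808 = 0.6132
G = 1 − 0.6132 = 0.3868

0.387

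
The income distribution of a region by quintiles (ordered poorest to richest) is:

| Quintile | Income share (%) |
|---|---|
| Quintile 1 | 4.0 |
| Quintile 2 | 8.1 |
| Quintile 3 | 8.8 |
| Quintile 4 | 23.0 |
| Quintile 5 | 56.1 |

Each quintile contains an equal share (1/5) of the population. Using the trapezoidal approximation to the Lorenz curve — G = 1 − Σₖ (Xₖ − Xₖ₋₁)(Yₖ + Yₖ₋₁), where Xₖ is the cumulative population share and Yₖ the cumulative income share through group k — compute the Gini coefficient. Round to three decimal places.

Cumulative income shares Yₖ: 0.0400, 0.1210, 0.2090, 0.4390, 1.0000
Σ (Xₖ−Xₖ₋₁)(Yₖ+Yₖ₋₁) = (1/5)(0.0400+0.0000) + (1/5)(0.1210+0.0400) + (1/5)(0.2090+0.1210) + (1/5)(0.4390+0.2090) + (1/5)(1.0000+0.4390)
  = 0.0080 + 0.0322 + 0.0660 + 0.1296 + 0.2878 = 0.5236
G = 1 − 0.5236 = 0.4764

0.476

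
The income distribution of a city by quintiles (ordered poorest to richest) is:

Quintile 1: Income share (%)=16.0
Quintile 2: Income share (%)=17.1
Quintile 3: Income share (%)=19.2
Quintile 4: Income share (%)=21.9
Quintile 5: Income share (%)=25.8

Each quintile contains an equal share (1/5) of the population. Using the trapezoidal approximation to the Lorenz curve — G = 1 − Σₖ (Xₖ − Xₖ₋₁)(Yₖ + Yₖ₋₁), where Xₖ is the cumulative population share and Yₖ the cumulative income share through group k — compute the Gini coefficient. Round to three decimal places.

Cumulative income shares Yₖ: 0.1600, 0.3310, 0.5230, 0.7420, 1.0000
Σ (Xₖ−Xₖ₋₁)(Yₖ+Yₖ₋₁) = (1/5)(0.1600+0.0000) + (1/5)(0.3310+0.1600) + (1/5)(0.5230+0.3310) + (1/5)(0.7420+0.5230) + (1/5)(1.0000+0.7420)
  = 0.0320 + 0.0982 + 0.1708 + 0.2530 + 0.3484 = 0.9024
G = 1 − 0.9024 = 0.0976

0.098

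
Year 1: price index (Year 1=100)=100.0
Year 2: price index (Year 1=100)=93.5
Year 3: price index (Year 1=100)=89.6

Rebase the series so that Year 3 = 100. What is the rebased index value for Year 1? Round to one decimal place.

111.6

Rebased(Year 1) = 100.0 / 89.6 × 100 = 111.6071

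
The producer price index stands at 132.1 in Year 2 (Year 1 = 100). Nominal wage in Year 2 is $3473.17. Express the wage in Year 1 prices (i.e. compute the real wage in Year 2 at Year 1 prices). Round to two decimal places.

Real = Nominal ÷ (Index/100) = 3473.17 ÷ (132.1/100)
     = 3473.17 ÷ 1.321 = 2629.1976

2629.20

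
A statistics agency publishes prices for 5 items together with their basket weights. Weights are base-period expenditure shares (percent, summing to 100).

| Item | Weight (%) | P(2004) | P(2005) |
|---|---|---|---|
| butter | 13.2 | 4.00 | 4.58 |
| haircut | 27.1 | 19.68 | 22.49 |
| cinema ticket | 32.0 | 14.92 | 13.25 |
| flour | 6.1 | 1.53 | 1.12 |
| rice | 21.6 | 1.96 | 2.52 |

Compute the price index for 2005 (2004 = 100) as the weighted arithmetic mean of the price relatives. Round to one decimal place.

106.7

butter: 13.2 × (4.58/4.00) = 13.2 × 1.145000 = 15.1140
haircut: 27.1 × (22.49/19.68) = 27.1 × 1.142785 = 30.9695
cinema ticket: 32.0 × (13.25/14.92) = 32.0 × 0.888070 = 28.4182
flour: 6.1 × (1.12/1.53) = 6.1 × 0.732026 = 4.4654
rice: 21.6 × (2.52/1.96) = 21.6 × 1.285714 = 27.7714
Index = Σ wᵢ·(p₁ᵢ/p₀ᵢ) = 15.1140 + 30.9695 + 28.4182 + 4.4654 + 27.7714 = 106.7385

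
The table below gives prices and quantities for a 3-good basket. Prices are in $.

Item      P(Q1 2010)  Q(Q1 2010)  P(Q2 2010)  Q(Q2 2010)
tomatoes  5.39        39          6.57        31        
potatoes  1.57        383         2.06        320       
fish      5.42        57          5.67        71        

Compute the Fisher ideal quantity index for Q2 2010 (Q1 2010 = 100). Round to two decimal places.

Laspeyres component (base-period weights):
ΣP(Q1 2010)Q(Q2 2010) = 5.39×31 + 1.57×320 + 5.42×71 = 167.09 + 502.4 + 384.82 = 1054.31
ΣP(Q1 2010)Q(Q1 2010) = 5.39×39 + 1.57×383 + 5.42×57 = 210.21 + 601.31 + 308.94 = 1120.46
L = 1054.31 / 1120.46 × 100 = 94.0962
Paasche component (current-period weights):
ΣP(Q2 2010)Q(Q2 2010) = 6.57×31 + 2.06×320 + 5.67×71 = 203.67 + 659.2 + 402.57 = 1265.44
ΣP(Q2 2010)Q(Q1 2010) = 6.57×39 + 2.06×383 + 5.67×57 = 256.23 + 788.98 + 323.19 = 1368.4
P = 1265.44 / 1368.4 × 100 = 92.4759
Fisher = √(L × P) = √(94.0962 × 92.4759) = 93.2825

93.28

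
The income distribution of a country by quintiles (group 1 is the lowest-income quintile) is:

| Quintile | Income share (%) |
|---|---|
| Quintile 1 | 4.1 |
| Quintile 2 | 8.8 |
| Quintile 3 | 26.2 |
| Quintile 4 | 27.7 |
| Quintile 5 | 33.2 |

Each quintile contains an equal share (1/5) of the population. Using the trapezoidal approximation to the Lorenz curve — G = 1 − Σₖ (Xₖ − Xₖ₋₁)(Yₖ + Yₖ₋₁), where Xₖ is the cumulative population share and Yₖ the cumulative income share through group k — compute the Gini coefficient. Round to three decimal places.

Cumulative income shares Yₖ: 0.0410, 0.1290, 0.3910, 0.6680, 1.0000
Σ (Xₖ−Xₖ₋₁)(Yₖ+Yₖ₋₁) = (1/5)(0.0410+0.0000) + (1/5)(0.1290+0.0410) + (1/5)(0.3910+0.1290) + (1/5)(0.6680+0.3910) + (1/5)(1.0000+0.6680)
  = 0.0082 + 0.0340 + 0.1040 + 0.2118 + 0.3336 = 0.6916
G = 1 − 0.6916 = 0.3084

0.308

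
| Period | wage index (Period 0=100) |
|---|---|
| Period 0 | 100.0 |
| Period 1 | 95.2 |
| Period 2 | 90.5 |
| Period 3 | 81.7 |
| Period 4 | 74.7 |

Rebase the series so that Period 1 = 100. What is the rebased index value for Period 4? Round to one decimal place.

Rebased(Period 4) = 74.7 / 95.2 × 100 = 78.4664

78.5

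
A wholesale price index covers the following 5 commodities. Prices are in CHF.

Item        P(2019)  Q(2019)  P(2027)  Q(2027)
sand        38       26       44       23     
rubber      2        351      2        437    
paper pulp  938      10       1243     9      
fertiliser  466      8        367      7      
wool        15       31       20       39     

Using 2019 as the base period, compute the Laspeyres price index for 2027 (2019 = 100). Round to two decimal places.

Laspeyres price index uses base-period quantities as weights.
ΣP(2027)·Q(2019) = 44×26 + 2×351 + 1243×10 + 367×8 + 20×31 = 1144 + 702 + 12430 + 2936 + 620 = 17832
ΣP(2019)·Q(2019) = 38×26 + 2×351 + 938×10 + 466×8 + 15×31 = 988 + 702 + 9380 + 3728 + 465 = 15263
Index = 17832 / 15263 × 100 = 116.8316

116.83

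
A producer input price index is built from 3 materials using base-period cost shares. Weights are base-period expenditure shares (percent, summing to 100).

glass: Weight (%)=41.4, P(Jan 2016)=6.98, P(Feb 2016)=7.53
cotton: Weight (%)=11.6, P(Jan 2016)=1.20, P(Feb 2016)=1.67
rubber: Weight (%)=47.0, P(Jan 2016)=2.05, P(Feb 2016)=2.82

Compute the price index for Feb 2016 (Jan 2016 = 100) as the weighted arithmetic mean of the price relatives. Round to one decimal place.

125.5

glass: 41.4 × (7.53/6.98) = 41.4 × 1.078797 = 44.6622
cotton: 11.6 × (1.67/1.20) = 11.6 × 1.391667 = 16.1433
rubber: 47.0 × (2.82/2.05) = 47.0 × 1.375610 = 64.6537
Index = Σ wᵢ·(p₁ᵢ/p₀ᵢ) = 44.6622 + 16.1433 + 64.6537 = 125.4592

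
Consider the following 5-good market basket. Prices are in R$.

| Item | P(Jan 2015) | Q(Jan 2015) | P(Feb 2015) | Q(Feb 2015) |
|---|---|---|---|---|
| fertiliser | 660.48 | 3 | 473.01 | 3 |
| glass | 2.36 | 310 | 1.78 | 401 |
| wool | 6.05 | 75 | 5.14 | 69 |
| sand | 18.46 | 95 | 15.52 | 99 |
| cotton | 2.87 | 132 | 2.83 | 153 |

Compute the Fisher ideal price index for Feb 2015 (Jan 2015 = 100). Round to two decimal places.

Laspeyres component (base-period weights):
ΣP(Feb 2015)Q(Jan 2015) = 473.01×3 + 1.78×310 + 5.14×75 + 15.52×95 + 2.83×132 = 1419.03 + 551.8 + 385.5 + 1474.4 + 373.56 = 4204.29
ΣP(Jan 2015)Q(Jan 2015) = 660.48×3 + 2.36×310 + 6.05×75 + 18.46×95 + 2.87×132 = 1981.44 + 731.6 + 453.75 + 1753.7 + 378.84 = 5299.33
L = 4204.29 / 5299.33 × 100 = 79.3363
Paasche component (current-period weights):
ΣP(Feb 2015)Q(Feb 2015) = 473.01×3 + 1.78×401 + 5.14×69 + 15.52×99 + 2.83×153 = 1419.03 + 713.78 + 354.66 + 1536.48 + 432.99 = 4456.94
ΣP(Jan 2015)Q(Feb 2015) = 660.48×3 + 2.36×401 + 6.05×69 + 18.46×99 + 2.87×153 = 1981.44 + 946.36 + 417.45 + 1827.54 + 439.11 = 5611.9
P = 4456.94 / 5611.9 × 100 = 79.4194
Fisher = √(L × P) = √(79.3363 × 79.4194) = 79.3778

79.38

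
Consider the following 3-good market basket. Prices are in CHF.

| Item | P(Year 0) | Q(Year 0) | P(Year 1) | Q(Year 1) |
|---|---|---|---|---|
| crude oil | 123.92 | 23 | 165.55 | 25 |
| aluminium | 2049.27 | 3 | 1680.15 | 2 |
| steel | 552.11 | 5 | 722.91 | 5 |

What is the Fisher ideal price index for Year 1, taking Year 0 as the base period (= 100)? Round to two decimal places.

Laspeyres component (base-period weights):
ΣP(Year 1)Q(Year 0) = 165.55×23 + 1680.15×3 + 722.91×5 = 3807.65 + 5040.45 + 3614.55 = 12462.65
ΣP(Year 0)Q(Year 0) = 123.92×23 + 2049.27×3 + 552.11×5 = 2850.16 + 6147.81 + 2760.55 = 11758.52
L = 12462.65 / 11758.52 × 100 = 105.9883
Paasche component (current-period weights):
ΣP(Year 1)Q(Year 1) = 165.55×25 + 1680.15×2 + 722.91×5 = 4138.75 + 3360.3 + 3614.55 = 11113.6
ΣP(Year 0)Q(Year 1) = 123.92×25 + 2049.27×2 + 552.11×5 = 3098 + 4098.54 + 2760.55 = 9957.09
P = 11113.6 / 9957.09 × 100 = 111.6149
Fisher = √(L × P) = √(105.9883 × 111.6149) = 108.7652

108.77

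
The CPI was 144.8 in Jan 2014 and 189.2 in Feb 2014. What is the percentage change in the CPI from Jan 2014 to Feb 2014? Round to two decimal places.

30.66%

Change = (189.2 − 144.8) / 144.8 × 100
       = 44.4 / 144.8 × 100 = 30.6630%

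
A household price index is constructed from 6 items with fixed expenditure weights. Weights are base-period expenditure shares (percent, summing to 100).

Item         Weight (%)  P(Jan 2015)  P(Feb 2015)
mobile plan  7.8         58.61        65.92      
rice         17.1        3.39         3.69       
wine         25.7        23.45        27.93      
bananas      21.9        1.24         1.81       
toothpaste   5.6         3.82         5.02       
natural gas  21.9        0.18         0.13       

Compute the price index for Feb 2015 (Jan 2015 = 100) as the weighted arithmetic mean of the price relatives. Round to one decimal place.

mobile plan: 7.8 × (65.92/58.61) = 7.8 × 1.124723 = 8.7728
rice: 17.1 × (3.69/3.39) = 17.1 × 1.088496 = 18.6133
wine: 25.7 × (27.93/23.45) = 25.7 × 1.191045 = 30.6099
bananas: 21.9 × (1.81/1.24) = 21.9 × 1.459677 = 31.9669
toothpaste: 5.6 × (5.02/3.82) = 5.6 × 1.314136 = 7.3592
natural gas: 21.9 × (0.13/0.18) = 21.9 × 0.722222 = 15.8167
Index = Σ wᵢ·(p₁ᵢ/p₀ᵢ) = 8.7728 + 18.6133 + 30.6099 + 31.9669 + 7.3592 + 15.8167 = 113.1387

113.1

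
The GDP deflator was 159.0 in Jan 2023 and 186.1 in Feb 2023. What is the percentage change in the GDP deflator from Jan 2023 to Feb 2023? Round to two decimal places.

Change = (186.1 − 159.0) / 159.0 × 100
       = 27.1 / 159.0 × 100 = 17.0440%

17.04%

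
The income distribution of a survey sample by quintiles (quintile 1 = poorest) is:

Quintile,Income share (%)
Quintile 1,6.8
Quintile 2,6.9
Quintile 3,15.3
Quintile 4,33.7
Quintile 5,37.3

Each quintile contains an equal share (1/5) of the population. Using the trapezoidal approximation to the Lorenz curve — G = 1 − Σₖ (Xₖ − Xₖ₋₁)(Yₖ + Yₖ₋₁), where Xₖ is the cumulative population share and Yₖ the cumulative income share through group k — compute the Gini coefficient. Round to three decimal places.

0.351

Cumulative income shares Yₖ: 0.0680, 0.1370, 0.2900, 0.6270, 1.0000
Σ (Xₖ−Xₖ₋₁)(Yₖ+Yₖ₋₁) = (1/5)(0.0680+0.0000) + (1/5)(0.1370+0.0680) + (1/5)(0.2900+0.1370) + (1/5)(0.6270+0.2900) + (1/5)(1.0000+0.6270)
  = 0.0136 + 0.0410 + 0.0854 + 0.1834 + 0.3254 = 0.6488
G = 1 − 0.6488 = 0.3512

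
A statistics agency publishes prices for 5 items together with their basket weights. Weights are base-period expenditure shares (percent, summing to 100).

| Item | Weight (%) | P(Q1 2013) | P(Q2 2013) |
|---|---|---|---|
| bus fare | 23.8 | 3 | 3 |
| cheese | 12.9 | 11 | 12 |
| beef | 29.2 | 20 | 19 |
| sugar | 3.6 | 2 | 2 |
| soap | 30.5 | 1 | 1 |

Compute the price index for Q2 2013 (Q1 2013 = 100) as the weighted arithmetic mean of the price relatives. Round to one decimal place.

bus fare: 23.8 × (3/3) = 23.8 × 1.000000 = 23.8000
cheese: 12.9 × (12/11) = 12.9 × 1.090909 = 14.0727
beef: 29.2 × (19/20) = 29.2 × 0.950000 = 27.7400
sugar: 3.6 × (2/2) = 3.6 × 1.000000 = 3.6000
soap: 30.5 × (1/1) = 30.5 × 1.000000 = 30.5000
Index = Σ wᵢ·(p₁ᵢ/p₀ᵢ) = 23.8000 + 14.0727 + 27.7400 + 3.6000 + 30.5000 = 99.7127

99.7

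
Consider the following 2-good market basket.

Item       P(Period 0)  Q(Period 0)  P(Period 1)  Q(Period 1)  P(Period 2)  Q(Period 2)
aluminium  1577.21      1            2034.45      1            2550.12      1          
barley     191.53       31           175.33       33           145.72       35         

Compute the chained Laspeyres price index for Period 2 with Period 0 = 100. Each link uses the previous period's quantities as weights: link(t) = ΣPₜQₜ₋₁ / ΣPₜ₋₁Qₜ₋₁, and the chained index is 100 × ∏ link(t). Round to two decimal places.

Link Period 0→Period 1:
ΣP(Period 1)Q(Period 0) = 2034.45×1 + 175.33×31 = 2034.45 + 5435.23 = 7469.68
ΣP(Period 0)Q(Period 0) = 1577.21×1 + 191.53×31 = 1577.21 + 5937.43 = 7514.64
link = 7469.68/7514.64 = 0.994017
Link Period 1→Period 2:
ΣP(Period 2)Q(Period 1) = 2550.12×1 + 145.72×33 = 2550.12 + 4808.76 = 7358.88
ΣP(Period 1)Q(Period 1) = 2034.45×1 + 175.33×33 = 2034.45 + 5785.89 = 7820.34
link = 7358.88/7820.34 = 0.940992
Chained index = 100 × 0.994017 × 0.940992 = 93.5362

93.54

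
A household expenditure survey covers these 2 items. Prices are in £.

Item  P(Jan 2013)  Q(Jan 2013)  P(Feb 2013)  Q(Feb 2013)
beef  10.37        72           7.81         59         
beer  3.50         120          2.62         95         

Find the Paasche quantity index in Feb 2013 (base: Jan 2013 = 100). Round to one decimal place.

80.9

Paasche quantity index uses current-period prices as weights.
ΣP(Feb 2013)·Q(Feb 2013) = 7.81×59 + 2.62×95 = 460.79 + 248.9 = 709.69
ΣP(Feb 2013)·Q(Jan 2013) = 7.81×72 + 2.62×120 = 562.32 + 314.4 = 876.72
Index = 709.69 / 876.72 × 100 = 80.9483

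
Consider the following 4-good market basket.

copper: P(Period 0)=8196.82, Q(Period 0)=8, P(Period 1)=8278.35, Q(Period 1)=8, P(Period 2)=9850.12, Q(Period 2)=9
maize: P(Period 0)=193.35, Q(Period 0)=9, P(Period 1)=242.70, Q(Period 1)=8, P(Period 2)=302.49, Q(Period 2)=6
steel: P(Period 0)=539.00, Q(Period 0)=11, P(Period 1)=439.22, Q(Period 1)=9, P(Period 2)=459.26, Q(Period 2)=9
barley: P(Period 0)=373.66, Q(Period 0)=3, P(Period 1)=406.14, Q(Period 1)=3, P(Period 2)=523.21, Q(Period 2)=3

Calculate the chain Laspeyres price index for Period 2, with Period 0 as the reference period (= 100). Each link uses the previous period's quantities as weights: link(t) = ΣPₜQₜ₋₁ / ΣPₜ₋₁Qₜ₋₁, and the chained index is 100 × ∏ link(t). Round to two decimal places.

Link Period 0→Period 1:
ΣP(Period 1)Q(Period 0) = 8278.35×8 + 242.70×9 + 439.22×11 + 406.14×3 = 66226.8 + 2184.3 + 4831.42 + 1218.42 = 74460.94
ΣP(Period 0)Q(Period 0) = 8196.82×8 + 193.35×9 + 539.00×11 + 373.66×3 = 65574.56 + 1740.15 + 5929 + 1120.98 = 74364.69
link = 74460.94/74364.69 = 1.001294
Link Period 1→Period 2:
ΣP(Period 2)Q(Period 1) = 9850.12×8 + 302.49×8 + 459.26×9 + 523.21×3 = 78800.96 + 2419.92 + 4133.34 + 1569.63 = 86923.85
ΣP(Period 1)Q(Period 1) = 8278.35×8 + 242.70×8 + 439.22×9 + 406.14×3 = 66226.8 + 1941.6 + 3952.98 + 1218.42 = 73339.8
link = 86923.85/73339.8 = 1.185221
Chained index = 100 × 1.001294 × 1.185221 = 118.6755

118.68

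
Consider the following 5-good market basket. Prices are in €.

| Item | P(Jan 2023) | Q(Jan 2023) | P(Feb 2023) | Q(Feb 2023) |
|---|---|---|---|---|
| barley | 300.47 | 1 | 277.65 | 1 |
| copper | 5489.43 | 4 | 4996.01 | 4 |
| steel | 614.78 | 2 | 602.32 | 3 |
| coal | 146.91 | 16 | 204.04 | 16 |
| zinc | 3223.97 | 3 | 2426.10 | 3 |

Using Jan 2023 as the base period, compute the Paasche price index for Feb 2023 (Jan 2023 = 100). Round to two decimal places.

Paasche price index uses current-period quantities as weights.
ΣP(Feb 2023)·Q(Feb 2023) = 277.65×1 + 4996.01×4 + 602.32×3 + 204.04×16 + 2426.10×3 = 277.65 + 19984.04 + 1806.96 + 3264.64 + 7278.3 = 32611.59
ΣP(Jan 2023)·Q(Feb 2023) = 300.47×1 + 5489.43×4 + 614.78×3 + 146.91×16 + 3223.97×3 = 300.47 + 21957.72 + 1844.34 + 2350.56 + 9671.91 = 36125
Index = 32611.59 / 36125 × 100 = 90.2743

90.27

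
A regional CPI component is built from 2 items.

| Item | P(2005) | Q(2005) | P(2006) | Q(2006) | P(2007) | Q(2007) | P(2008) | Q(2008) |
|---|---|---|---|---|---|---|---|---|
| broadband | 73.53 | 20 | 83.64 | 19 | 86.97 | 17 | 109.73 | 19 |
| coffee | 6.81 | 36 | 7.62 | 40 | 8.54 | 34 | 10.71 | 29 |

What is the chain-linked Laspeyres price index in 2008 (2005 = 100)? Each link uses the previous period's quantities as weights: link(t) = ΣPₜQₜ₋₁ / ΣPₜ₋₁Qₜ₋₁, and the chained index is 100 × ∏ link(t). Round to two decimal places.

150.60

Link 2005→2006:
ΣP(2006)Q(2005) = 83.64×20 + 7.62×36 = 1672.8 + 274.32 = 1947.12
ΣP(2005)Q(2005) = 73.53×20 + 6.81×36 = 1470.6 + 245.16 = 1715.76
link = 1947.12/1715.76 = 1.134844
Link 2006→2007:
ΣP(2007)Q(2006) = 86.97×19 + 8.54×40 = 1652.43 + 341.6 = 1994.03
ΣP(2006)Q(2006) = 83.64×19 + 7.62×40 = 1589.16 + 304.8 = 1893.96
link = 1994.03/1893.96 = 1.052836
Link 2007→2008:
ΣP(2008)Q(2007) = 109.73×17 + 10.71×34 = 1865.41 + 364.14 = 2229.55
ΣP(2007)Q(2007) = 86.97×17 + 8.54×34 = 1478.49 + 290.36 = 1768.85
link = 2229.55/1768.85 = 1.260452
Chained index = 100 × 1.134844 × 1.052836 × 1.260452 = 150.5994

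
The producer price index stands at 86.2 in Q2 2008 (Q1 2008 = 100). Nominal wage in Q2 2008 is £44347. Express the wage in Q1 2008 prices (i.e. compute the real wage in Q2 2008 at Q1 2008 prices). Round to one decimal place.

51446.6

Real = Nominal ÷ (Index/100) = 44347 ÷ (86.2/100)
     = 44347 ÷ 0.862 = 51446.6357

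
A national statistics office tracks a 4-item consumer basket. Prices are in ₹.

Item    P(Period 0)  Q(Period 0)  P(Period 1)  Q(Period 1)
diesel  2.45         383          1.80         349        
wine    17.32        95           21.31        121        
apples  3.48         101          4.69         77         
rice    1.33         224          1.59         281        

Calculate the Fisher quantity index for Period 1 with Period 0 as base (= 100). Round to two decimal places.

112.20

Laspeyres component (base-period weights):
ΣP(Period 0)Q(Period 1) = 2.45×349 + 17.32×121 + 3.48×77 + 1.33×281 = 855.05 + 2095.72 + 267.96 + 373.73 = 3592.46
ΣP(Period 0)Q(Period 0) = 2.45×383 + 17.32×95 + 3.48×101 + 1.33×224 = 938.35 + 1645.4 + 351.48 + 297.92 = 3233.15
L = 3592.46 / 3233.15 × 100 = 111.1133
Paasche component (current-period weights):
ΣP(Period 1)Q(Period 1) = 1.80×349 + 21.31×121 + 4.69×77 + 1.59×281 = 628.2 + 2578.51 + 361.13 + 446.79 = 4014.63
ΣP(Period 1)Q(Period 0) = 1.80×383 + 21.31×95 + 4.69×101 + 1.59×224 = 689.4 + 2024.45 + 473.69 + 356.16 = 3543.7
P = 4014.63 / 3543.7 × 100 = 113.2892
Fisher = √(L × P) = √(111.1133 × 113.2892) = 112.1960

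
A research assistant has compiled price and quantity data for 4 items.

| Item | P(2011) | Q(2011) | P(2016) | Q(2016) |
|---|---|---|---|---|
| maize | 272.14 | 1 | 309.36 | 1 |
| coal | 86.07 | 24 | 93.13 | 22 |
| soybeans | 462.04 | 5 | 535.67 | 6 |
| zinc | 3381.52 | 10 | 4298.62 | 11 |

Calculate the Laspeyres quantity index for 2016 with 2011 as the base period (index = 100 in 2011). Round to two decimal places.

Laspeyres quantity index uses base-period prices as weights.
ΣP(2011)·Q(2016) = 272.14×1 + 86.07×22 + 462.04×6 + 3381.52×11 = 272.14 + 1893.54 + 2772.24 + 37196.72 = 42134.64
ΣP(2011)·Q(2011) = 272.14×1 + 86.07×24 + 462.04×5 + 3381.52×10 = 272.14 + 2065.68 + 2310.2 + 33815.2 = 38463.22
Index = 42134.64 / 38463.22 × 100 = 109.5453

109.55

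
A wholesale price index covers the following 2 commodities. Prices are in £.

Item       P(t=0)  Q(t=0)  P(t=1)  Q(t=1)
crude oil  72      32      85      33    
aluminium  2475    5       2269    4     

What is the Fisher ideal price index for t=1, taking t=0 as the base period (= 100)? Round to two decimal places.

96.30

Laspeyres component (base-period weights):
ΣP(t=1)Q(t=0) = 85×32 + 2269×5 = 2720 + 11345 = 14065
ΣP(t=0)Q(t=0) = 72×32 + 2475×5 = 2304 + 12375 = 14679
L = 14065 / 14679 × 100 = 95.8172
Paasche component (current-period weights):
ΣP(t=1)Q(t=1) = 85×33 + 2269×4 = 2805 + 9076 = 11881
ΣP(t=0)Q(t=1) = 72×33 + 2475×4 = 2376 + 9900 = 12276
P = 11881 / 12276 × 100 = 96.7823
Fisher = √(L × P) = √(95.8172 × 96.7823) = 96.2985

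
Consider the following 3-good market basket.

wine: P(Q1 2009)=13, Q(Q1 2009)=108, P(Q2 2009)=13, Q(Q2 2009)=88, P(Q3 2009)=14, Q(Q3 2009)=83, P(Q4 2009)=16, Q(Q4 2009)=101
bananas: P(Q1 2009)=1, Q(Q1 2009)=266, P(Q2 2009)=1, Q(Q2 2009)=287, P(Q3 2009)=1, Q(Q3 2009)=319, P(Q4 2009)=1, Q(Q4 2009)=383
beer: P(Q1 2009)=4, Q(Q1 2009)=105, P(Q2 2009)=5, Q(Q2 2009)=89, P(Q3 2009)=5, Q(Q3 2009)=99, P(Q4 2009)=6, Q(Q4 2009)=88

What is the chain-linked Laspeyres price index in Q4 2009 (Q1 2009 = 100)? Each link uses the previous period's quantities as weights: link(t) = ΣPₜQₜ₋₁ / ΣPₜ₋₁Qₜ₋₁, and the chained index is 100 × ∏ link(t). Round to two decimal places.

Link Q1 2009→Q2 2009:
ΣP(Q2 2009)Q(Q1 2009) = 13×108 + 1×266 + 5×105 = 1404 + 266 + 525 = 2195
ΣP(Q1 2009)Q(Q1 2009) = 13×108 + 1×266 + 4×105 = 1404 + 266 + 420 = 2090
link = 2195/2090 = 1.050239
Link Q2 2009→Q3 2009:
ΣP(Q3 2009)Q(Q2 2009) = 14×88 + 1×287 + 5×89 = 1232 + 287 + 445 = 1964
ΣP(Q2 2009)Q(Q2 2009) = 13×88 + 1×287 + 5×89 = 1144 + 287 + 445 = 1876
link = 1964/1876 = 1.046908
Link Q3 2009→Q4 2009:
ΣP(Q4 2009)Q(Q3 2009) = 16×83 + 1×319 + 6×99 = 1328 + 319 + 594 = 2241
ΣP(Q3 2009)Q(Q3 2009) = 14×83 + 1×319 + 5×99 = 1162 + 319 + 495 = 1976
link = 2241/1976 = 1.134109
Chained index = 100 × 1.050239 × 1.046908 × 1.134109 = 124.6958

124.70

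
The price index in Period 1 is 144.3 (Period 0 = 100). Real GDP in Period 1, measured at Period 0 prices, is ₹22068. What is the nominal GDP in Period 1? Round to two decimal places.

Nominal = Real × (Index/100) = 22068 × (144.3/100)
        = 22068 × 1.443 = 31844.1240

31844.12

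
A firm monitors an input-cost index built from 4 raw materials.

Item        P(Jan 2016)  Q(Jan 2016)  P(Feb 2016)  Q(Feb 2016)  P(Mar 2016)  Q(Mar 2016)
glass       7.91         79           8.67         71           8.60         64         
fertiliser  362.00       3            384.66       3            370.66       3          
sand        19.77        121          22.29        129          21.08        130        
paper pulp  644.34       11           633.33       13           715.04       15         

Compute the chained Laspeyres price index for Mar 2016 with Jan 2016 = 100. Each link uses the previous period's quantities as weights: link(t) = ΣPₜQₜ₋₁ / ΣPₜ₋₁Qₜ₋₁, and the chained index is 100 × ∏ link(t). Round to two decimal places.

109.64

Link Jan 2016→Feb 2016:
ΣP(Feb 2016)Q(Jan 2016) = 8.67×79 + 384.66×3 + 22.29×121 + 633.33×11 = 684.93 + 1153.98 + 2697.09 + 6966.63 = 11502.63
ΣP(Jan 2016)Q(Jan 2016) = 7.91×79 + 362.00×3 + 19.77×121 + 644.34×11 = 624.89 + 1086 + 2392.17 + 7087.74 = 11190.8
link = 11502.63/11190.8 = 1.027865
Link Feb 2016→Mar 2016:
ΣP(Mar 2016)Q(Feb 2016) = 8.60×71 + 370.66×3 + 21.08×129 + 715.04×13 = 610.6 + 1111.98 + 2719.32 + 9295.52 = 13737.42
ΣP(Feb 2016)Q(Feb 2016) = 8.67×71 + 384.66×3 + 22.29×129 + 633.33×13 = 615.57 + 1153.98 + 2875.41 + 8233.29 = 12878.25
link = 13737.42/12878.25 = 1.066715
Chained index = 100 × 1.027865 × 1.066715 = 109.6439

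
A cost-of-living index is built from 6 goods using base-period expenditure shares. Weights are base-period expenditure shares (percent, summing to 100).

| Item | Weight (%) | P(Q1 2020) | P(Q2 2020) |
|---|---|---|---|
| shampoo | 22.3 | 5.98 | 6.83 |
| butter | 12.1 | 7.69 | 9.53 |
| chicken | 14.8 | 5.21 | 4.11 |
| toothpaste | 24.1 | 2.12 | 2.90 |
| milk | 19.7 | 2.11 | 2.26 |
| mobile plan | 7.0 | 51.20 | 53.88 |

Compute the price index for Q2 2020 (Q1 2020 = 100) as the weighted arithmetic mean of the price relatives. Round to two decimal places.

113.57

shampoo: 22.3 × (6.83/5.98) = 22.3 × 1.142140 = 25.4697
butter: 12.1 × (9.53/7.69) = 12.1 × 1.239272 = 14.9952
chicken: 14.8 × (4.11/5.21) = 14.8 × 0.788868 = 11.6752
toothpaste: 24.1 × (2.90/2.12) = 24.1 × 1.367925 = 32.9670
milk: 19.7 × (2.26/2.11) = 19.7 × 1.071090 = 21.1005
mobile plan: 7.0 × (53.88/51.20) = 7.0 × 1.052344 = 7.3664
Index = Σ wᵢ·(p₁ᵢ/p₀ᵢ) = 25.4697 + 14.9952 + 11.6752 + 32.9670 + 21.1005 + 7.3664 = 113.5740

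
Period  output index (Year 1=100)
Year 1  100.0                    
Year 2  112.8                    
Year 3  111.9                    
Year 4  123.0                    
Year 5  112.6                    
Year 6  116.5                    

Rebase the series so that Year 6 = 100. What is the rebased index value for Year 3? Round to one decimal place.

96.1

Rebased(Year 3) = 111.9 / 116.5 × 100 = 96.0515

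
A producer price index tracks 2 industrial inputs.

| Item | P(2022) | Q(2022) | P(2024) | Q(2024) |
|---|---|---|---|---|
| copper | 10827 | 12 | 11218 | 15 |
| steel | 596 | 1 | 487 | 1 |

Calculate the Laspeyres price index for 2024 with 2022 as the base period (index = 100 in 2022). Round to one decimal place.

103.5

Laspeyres price index uses base-period quantities as weights.
ΣP(2024)·Q(2022) = 11218×12 + 487×1 = 134616 + 487 = 135103
ΣP(2022)·Q(2022) = 10827×12 + 596×1 = 129924 + 596 = 130520
Index = 135103 / 130520 × 100 = 103.5113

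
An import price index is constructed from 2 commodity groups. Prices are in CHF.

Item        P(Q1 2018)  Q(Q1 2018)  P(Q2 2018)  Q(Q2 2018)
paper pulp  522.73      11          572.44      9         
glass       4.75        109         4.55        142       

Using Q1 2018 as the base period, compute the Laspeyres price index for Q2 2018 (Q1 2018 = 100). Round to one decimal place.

Laspeyres price index uses base-period quantities as weights.
ΣP(Q2 2018)·Q(Q1 2018) = 572.44×11 + 4.55×109 = 6296.84 + 495.95 = 6792.79
ΣP(Q1 2018)·Q(Q1 2018) = 522.73×11 + 4.75×109 = 5750.03 + 517.75 = 6267.78
Index = 6792.79 / 6267.78 × 100 = 108.3763

108.4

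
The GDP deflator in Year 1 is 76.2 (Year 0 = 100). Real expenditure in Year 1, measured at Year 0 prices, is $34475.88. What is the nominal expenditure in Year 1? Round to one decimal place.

26270.6

Nominal = Real × (Index/100) = 34475.88 × (76.2/100)
        = 34475.88 × 0.762 = 26270.6206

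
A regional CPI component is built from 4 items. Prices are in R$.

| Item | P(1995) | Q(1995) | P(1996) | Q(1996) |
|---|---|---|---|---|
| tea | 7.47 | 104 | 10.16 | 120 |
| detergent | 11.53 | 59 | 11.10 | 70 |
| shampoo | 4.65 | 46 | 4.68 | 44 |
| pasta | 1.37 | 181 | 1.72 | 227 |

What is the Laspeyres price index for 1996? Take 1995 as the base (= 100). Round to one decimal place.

116.6

Laspeyres price index uses base-period quantities as weights.
ΣP(1996)·Q(1995) = 10.16×104 + 11.10×59 + 4.68×46 + 1.72×181 = 1056.64 + 654.9 + 215.28 + 311.32 = 2238.14
ΣP(1995)·Q(1995) = 7.47×104 + 11.53×59 + 4.65×46 + 1.37×181 = 776.88 + 680.27 + 213.9 + 247.97 = 1919.02
Index = 2238.14 / 1919.02 × 100 = 116.6293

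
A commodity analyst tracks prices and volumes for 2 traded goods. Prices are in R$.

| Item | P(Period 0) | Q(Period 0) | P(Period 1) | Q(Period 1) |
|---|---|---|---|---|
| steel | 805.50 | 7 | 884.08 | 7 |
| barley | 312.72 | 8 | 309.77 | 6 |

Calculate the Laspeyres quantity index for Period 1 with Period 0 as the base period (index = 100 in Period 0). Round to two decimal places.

Laspeyres quantity index uses base-period prices as weights.
ΣP(Period 0)·Q(Period 1) = 805.50×7 + 312.72×6 = 5638.5 + 1876.32 = 7514.82
ΣP(Period 0)·Q(Period 0) = 805.50×7 + 312.72×8 = 5638.5 + 2501.76 = 8140.26
Index = 7514.82 / 8140.26 × 100 = 92.3167

92.32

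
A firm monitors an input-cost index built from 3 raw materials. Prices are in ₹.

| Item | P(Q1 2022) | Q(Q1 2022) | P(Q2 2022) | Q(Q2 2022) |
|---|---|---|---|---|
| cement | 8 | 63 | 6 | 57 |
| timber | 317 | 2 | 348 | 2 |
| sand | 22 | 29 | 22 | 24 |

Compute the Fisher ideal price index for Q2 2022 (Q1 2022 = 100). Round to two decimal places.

96.59

Laspeyres component (base-period weights):
ΣP(Q2 2022)Q(Q1 2022) = 6×63 + 348×2 + 22×29 = 378 + 696 + 638 = 1712
ΣP(Q1 2022)Q(Q1 2022) = 8×63 + 317×2 + 22×29 = 504 + 634 + 638 = 1776
L = 1712 / 1776 × 100 = 96.3964
Paasche component (current-period weights):
ΣP(Q2 2022)Q(Q2 2022) = 6×57 + 348×2 + 22×24 = 342 + 696 + 528 = 1566
ΣP(Q1 2022)Q(Q2 2022) = 8×57 + 317×2 + 22×24 = 456 + 634 + 528 = 1618
P = 1566 / 1618 × 100 = 96.7862
Fisher = √(L × P) = √(96.3964 × 96.7862) = 96.5911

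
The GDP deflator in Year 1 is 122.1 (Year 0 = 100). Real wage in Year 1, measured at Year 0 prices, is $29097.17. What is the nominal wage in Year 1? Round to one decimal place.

35527.6

Nominal = Real × (Index/100) = 29097.17 × (122.1/100)
        = 29097.17 × 1.221 = 35527.6446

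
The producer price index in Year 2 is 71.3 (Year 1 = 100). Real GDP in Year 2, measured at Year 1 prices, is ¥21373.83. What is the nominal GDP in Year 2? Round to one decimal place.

15239.5

Nominal = Real × (Index/100) = 21373.83 × (71.3/100)
        = 21373.83 × 0.713 = 15239.5408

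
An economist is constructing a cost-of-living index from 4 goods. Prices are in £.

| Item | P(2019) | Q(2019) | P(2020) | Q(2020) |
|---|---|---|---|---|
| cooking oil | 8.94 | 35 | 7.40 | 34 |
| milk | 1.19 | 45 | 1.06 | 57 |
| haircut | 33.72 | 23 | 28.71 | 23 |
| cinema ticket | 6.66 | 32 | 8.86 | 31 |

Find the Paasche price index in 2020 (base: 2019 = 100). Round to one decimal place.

Paasche price index uses current-period quantities as weights.
ΣP(2020)·Q(2020) = 7.40×34 + 1.06×57 + 28.71×23 + 8.86×31 = 251.6 + 60.42 + 660.33 + 274.66 = 1247.01
ΣP(2019)·Q(2020) = 8.94×34 + 1.19×57 + 33.72×23 + 6.66×31 = 303.96 + 67.83 + 775.56 + 206.46 = 1353.81
Index = 1247.01 / 1353.81 × 100 = 92.1112

92.1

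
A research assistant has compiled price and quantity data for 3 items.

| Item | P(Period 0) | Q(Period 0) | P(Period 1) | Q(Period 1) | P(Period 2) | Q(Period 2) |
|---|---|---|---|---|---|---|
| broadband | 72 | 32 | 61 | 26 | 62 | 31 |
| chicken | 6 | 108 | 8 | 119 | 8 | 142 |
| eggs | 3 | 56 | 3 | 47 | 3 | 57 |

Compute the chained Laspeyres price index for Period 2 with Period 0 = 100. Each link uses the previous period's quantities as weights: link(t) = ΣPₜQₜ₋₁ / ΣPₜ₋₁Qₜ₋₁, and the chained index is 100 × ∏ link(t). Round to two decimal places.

Link Period 0→Period 1:
ΣP(Period 1)Q(Period 0) = 61×32 + 8×108 + 3×56 = 1952 + 864 + 168 = 2984
ΣP(Period 0)Q(Period 0) = 72×32 + 6×108 + 3×56 = 2304 + 648 + 168 = 3120
link = 2984/3120 = 0.956410
Link Period 1→Period 2:
ΣP(Period 2)Q(Period 1) = 62×26 + 8×119 + 3×47 = 1612 + 952 + 141 = 2705
ΣP(Period 1)Q(Period 1) = 61×26 + 8×119 + 3×47 = 1586 + 952 + 141 = 2679
link = 2705/2679 = 1.009705
Chained index = 100 × 0.956410 × 1.009705 = 96.5692

96.57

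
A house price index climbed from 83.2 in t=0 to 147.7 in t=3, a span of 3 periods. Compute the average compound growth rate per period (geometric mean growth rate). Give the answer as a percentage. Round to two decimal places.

Growth factor = (147.7/83.2)^(1/3) = (1.775240)^(1/3) = 1.210837
Growth rate = 1.210837 − 1 = 0.210837 = 21.0837%

21.08%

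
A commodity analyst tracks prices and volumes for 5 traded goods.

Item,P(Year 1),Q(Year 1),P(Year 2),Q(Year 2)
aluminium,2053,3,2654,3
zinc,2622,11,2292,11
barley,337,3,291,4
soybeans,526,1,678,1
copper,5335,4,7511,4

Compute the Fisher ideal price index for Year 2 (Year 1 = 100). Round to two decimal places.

Laspeyres component (base-period weights):
ΣP(Year 2)Q(Year 1) = 2654×3 + 2292×11 + 291×3 + 678×1 + 7511×4 = 7962 + 25212 + 873 + 678 + 30044 = 64769
ΣP(Year 1)Q(Year 1) = 2053×3 + 2622×11 + 337×3 + 526×1 + 5335×4 = 6159 + 28842 + 1011 + 526 + 21340 = 57878
L = 64769 / 57878 × 100 = 111.9061
Paasche component (current-period weights):
ΣP(Year 2)Q(Year 2) = 2654×3 + 2292×11 + 291×4 + 678×1 + 7511×4 = 7962 + 25212 + 1164 + 678 + 30044 = 65060
ΣP(Year 1)Q(Year 2) = 2053×3 + 2622×11 + 337×4 + 526×1 + 5335×4 = 6159 + 28842 + 1348 + 526 + 21340 = 58215
P = 65060 / 58215 × 100 = 111.7581
Fisher = √(L × P) = √(111.9061 × 111.7581) = 111.8321

111.83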